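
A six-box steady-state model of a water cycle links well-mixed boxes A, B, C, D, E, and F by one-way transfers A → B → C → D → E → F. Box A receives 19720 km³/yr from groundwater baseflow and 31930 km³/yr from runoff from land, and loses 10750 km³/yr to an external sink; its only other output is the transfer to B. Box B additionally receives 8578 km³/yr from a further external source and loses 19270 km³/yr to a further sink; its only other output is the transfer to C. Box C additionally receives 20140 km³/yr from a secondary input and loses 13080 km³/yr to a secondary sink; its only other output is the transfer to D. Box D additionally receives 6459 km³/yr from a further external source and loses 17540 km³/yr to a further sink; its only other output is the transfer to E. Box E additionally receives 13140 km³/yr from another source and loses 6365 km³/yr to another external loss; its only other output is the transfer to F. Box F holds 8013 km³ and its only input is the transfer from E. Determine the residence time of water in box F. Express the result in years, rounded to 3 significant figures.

0.243 yr

Box A: F(A→B) = (19720 + 31930) − 10750 = 40900 km³/yr.
Box B: F(B→C) = (40900 + 8578) − 19270 = 30208 km³/yr.
Box C: F(C→D) = (30208 + 20140) − 13080 = 37268 km³/yr.
Box D: F(D→E) = (37268 + 6459) − 17540 = 26187 km³/yr.
Box E: F(E→F) = (26187 + 13140) − 6365 = 32962 km³/yr.
Box F throughput = its input = 32962 km³/yr; τ = 8013 / 32962 = 0.2431 yr.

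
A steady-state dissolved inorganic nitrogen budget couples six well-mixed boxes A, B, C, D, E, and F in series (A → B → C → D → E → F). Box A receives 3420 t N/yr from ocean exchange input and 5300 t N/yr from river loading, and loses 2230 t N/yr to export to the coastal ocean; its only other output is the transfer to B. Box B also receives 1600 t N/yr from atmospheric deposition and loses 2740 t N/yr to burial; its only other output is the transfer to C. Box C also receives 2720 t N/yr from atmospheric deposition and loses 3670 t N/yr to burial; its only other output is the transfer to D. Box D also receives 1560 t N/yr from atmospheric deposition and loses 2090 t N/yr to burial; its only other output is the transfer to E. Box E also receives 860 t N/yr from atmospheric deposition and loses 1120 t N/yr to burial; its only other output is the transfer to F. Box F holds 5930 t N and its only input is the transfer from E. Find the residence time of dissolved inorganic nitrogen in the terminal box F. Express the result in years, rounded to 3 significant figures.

Box A: F(A→B) = (3420 + 5300) − 2230 = 6490.0 t N/yr.
Box B: F(B→C) = (6490.0 + 1600) − 2740 = 5350.0 t N/yr.
Box C: F(C→D) = (5350.0 + 2720) − 3670 = 4400.0 t N/yr.
Box D: F(D→E) = (4400.0 + 1560) − 2090 = 3870.0 t N/yr.
Box E: F(E→F) = (3870.0 + 860) − 1120 = 3610.0 t N/yr.
Box F throughput = its input = 3610.0 t N/yr; τ = 5930 / 3610.0 = 1.643 yr.

1.64 yr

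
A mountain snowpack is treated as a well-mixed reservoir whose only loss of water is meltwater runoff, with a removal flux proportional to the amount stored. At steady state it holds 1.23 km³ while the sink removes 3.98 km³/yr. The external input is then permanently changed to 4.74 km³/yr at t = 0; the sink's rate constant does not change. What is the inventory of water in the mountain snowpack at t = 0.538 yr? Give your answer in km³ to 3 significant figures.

1.42 km³

Residence time τ = M₀/F₀ = 0.3090 yr. The eventual steady state is M_∞ = M₀·(F₁/F₀) = 1.23 × 4.74/3.98 = 1.4649 km³.
The anomaly ΔM(t) = M(t) − M_∞ decays as ΔM₀·e^(−t/τ) with ΔM₀ = 1.23 − 1.4649 = −0.2349 km³.
At t = 0.538 yr, e^(−t/τ) = e^(−1.741) = 0.1754, so ΔM = −0.04119 km³ and M = 1.4649 − 0.04119 = 1.4237 km³.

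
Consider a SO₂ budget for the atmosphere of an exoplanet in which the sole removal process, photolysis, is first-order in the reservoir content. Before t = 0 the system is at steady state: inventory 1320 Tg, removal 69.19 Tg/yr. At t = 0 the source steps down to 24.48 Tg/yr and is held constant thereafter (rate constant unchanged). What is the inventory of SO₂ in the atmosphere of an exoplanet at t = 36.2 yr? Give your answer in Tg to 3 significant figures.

τ = M₀/F₀ = 1320/69.19 = 19.08 yr; rate constant k = 1/τ.
New steady state M_∞ = F₁/k = F₁·τ = 24.48 × 19.08 = 467.03 Tg.
M(t) = M_∞ + (M₀ − M_∞)·e^(−t/τ); t/τ = 36.2/19.08 = 1.897, so e^(−t/τ) = 0.1499.
M(t) = 467.03 + 853.0 × 0.1499 = 594.93 Tg.

595 Tg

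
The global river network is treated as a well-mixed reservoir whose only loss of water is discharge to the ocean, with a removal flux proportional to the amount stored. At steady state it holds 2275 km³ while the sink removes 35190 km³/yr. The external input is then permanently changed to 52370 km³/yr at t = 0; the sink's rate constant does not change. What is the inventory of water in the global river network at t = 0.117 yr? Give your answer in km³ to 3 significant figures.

τ = M₀/F₀ = 2275/35190 = 0.06465 yr; rate constant k = 1/τ.
New steady state M_∞ = F₁/k = F₁·τ = 52370 × 0.06465 = 3385.7 km³.
M(t) = M_∞ + (M₀ − M_∞)·e^(−t/τ); t/τ = 0.117/0.06465 = 1.810, so e^(−t/τ) = 0.1637.
M(t) = 3385.7 − 1111 × 0.1637 = 3203.9 km³.

3200 km³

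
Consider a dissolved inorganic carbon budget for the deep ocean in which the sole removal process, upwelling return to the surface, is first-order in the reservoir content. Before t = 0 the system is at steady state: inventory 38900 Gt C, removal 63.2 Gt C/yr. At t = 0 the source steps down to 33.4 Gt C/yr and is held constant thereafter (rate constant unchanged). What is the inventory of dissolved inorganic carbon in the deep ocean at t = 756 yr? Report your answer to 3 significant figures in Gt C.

Residence time τ = M₀/F₀ = 615.5 yr. The eventual steady state is M_∞ = M₀·(F₁/F₀) = 38900 × 33.4/63.2 = 20558 Gt C.
The anomaly ΔM(t) = M(t) − M_∞ decays as ΔM₀·e^(−t/τ) with ΔM₀ = 38900 − 20558 = 18340 Gt C.
At t = 756 yr, e^(−t/τ) = e^(−1.228) = 0.2928, so ΔM = 5371 Gt C and M = 20558 + 5371 = 25929 Gt C.

25900 Gt C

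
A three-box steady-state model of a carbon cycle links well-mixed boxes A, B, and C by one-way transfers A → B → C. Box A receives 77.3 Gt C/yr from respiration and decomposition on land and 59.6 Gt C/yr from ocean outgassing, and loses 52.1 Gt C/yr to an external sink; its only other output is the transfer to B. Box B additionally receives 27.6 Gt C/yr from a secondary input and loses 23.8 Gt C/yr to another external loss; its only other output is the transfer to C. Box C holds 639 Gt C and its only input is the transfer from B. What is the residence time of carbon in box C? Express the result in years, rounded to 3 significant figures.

7.21 yr

Box A: F(A→B) = (77.3 + 59.6) − 52.1 = 84.800 Gt C/yr.
Box B: F(B→C) = (84.800 + 27.6) − 23.8 = 88.600 Gt C/yr.
Box C throughput = its input = 88.600 Gt C/yr; τ = 639 / 88.600 = 7.212 yr.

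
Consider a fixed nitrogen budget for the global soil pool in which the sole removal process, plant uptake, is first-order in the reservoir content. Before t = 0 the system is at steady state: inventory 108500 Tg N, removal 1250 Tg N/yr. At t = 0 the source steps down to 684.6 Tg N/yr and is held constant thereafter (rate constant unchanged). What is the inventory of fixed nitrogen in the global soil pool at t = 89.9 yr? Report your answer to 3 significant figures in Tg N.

76800 Tg N

τ = M₀/F₀ = 108500/1250 = 86.80 yr; rate constant k = 1/τ.
New steady state M_∞ = F₁/k = F₁·τ = 684.6 × 86.80 = 59423 Tg N.
M(t) = M_∞ + (M₀ − M_∞)·e^(−t/τ); t/τ = 89.9/86.80 = 1.036, so e^(−t/τ) = 0.3550.
M(t) = 59423 + 49080 × 0.3550 = 76844 Tg N.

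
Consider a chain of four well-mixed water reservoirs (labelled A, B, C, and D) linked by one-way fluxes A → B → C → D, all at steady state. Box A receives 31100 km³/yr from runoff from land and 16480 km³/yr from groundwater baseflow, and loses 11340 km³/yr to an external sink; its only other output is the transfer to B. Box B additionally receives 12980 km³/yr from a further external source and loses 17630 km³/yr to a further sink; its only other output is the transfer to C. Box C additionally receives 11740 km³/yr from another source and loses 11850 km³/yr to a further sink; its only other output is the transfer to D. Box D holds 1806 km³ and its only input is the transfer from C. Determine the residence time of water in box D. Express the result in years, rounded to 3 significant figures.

Box A: F(A→B) = (31100 + 16480) − 11340 = 36240 km³/yr.
Box B: F(B→C) = (36240 + 12980) − 17630 = 31590 km³/yr.
Box C: F(C→D) = (31590 + 11740) − 11850 = 31480 km³/yr.
Box D throughput = its input = 31480 km³/yr; τ = 1806 / 31480 = 0.05737 yr.

0.0574 yr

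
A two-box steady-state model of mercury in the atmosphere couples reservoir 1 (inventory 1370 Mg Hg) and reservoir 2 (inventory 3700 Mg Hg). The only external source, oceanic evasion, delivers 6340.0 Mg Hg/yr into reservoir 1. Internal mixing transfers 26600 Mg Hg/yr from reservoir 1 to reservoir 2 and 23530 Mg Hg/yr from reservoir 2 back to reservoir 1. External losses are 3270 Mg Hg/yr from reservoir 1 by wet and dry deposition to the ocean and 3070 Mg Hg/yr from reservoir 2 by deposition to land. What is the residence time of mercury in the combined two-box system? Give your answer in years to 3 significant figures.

Treat the two boxes together as one reservoir: the mixing fluxes between them are internal recycling, so τ = ΣM / Σ(external losses).
M_total = 1370 + 3700 = 5070.0 Mg Hg.
ΣF_external_out = 3270 + 3070 = 6340.0 Mg Hg/yr.
τ = M_total / ΣF_ext = 5070.0 / 6340.0 = 0.7997 yr.

0.800 yr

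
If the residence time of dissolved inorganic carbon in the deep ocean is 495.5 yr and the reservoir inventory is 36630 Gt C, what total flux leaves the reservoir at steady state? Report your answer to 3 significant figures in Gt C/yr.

F = M / τ = 36630 / 495.5 = 73.93 Gt C/yr.

73.9 Gt C/yr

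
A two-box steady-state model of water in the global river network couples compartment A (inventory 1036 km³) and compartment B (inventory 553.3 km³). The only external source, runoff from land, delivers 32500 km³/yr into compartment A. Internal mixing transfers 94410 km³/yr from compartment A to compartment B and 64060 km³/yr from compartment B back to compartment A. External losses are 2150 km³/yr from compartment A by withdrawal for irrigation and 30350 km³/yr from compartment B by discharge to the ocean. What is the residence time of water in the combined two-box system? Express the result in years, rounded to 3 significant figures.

Treat the two boxes together as one reservoir: the mixing fluxes between them are internal recycling, so τ = ΣM / Σ(external losses).
M_total = 1036 + 553.3 = 1589.3 km³.
ΣF_external_out = 2150 + 30350 = 32500 km³/yr.
τ = M_total / ΣF_ext = 1589.3 / 32500 = 0.04890 yr.

0.0489 yr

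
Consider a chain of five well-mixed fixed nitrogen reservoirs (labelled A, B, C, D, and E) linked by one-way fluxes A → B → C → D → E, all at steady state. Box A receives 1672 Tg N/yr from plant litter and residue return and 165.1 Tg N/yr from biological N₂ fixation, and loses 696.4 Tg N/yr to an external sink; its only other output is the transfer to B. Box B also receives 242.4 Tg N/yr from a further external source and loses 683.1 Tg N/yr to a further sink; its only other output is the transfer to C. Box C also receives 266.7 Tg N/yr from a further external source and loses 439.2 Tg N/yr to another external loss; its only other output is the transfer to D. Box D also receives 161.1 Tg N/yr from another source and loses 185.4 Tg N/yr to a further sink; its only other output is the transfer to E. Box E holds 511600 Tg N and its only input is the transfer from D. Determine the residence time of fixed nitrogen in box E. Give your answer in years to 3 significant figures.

Box A: F(A→B) = (1672 + 165.1) − 696.4 = 1140.7 Tg N/yr.
Box B: F(B→C) = (1140.7 + 242.4) − 683.1 = 700.00 Tg N/yr.
Box C: F(C→D) = (700.00 + 266.7) − 439.2 = 527.50 Tg N/yr.
Box D: F(D→E) = (527.50 + 161.1) − 185.4 = 503.20 Tg N/yr.
Box E throughput = its input = 503.20 Tg N/yr; τ = 511600 / 503.20 = 1017 yr.

1020 yr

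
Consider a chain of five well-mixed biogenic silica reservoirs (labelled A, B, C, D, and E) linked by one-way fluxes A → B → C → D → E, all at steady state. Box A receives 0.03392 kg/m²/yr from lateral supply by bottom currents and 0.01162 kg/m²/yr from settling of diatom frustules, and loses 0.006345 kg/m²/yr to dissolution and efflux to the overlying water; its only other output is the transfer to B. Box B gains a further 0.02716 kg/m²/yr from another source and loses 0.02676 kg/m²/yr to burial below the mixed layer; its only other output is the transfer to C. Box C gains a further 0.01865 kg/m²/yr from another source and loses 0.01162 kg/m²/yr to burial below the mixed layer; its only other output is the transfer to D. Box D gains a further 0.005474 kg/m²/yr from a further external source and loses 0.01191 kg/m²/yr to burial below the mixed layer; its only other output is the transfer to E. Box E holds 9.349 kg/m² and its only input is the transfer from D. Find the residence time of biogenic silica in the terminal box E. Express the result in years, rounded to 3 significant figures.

233 yr

Box A: F(A→B) = (0.03392 + 0.01162) − 0.006345 = 0.039195 kg/m²/yr.
Box B: F(B→C) = (0.039195 + 0.02716) − 0.02676 = 0.039595 kg/m²/yr.
Box C: F(C→D) = (0.039595 + 0.01865) − 0.01162 = 0.046625 kg/m²/yr.
Box D: F(D→E) = (0.046625 + 0.005474) − 0.01191 = 0.040189 kg/m²/yr.
Box E throughput = its input = 0.040189 kg/m²/yr; τ = 9.349 / 0.040189 = 232.6 yr.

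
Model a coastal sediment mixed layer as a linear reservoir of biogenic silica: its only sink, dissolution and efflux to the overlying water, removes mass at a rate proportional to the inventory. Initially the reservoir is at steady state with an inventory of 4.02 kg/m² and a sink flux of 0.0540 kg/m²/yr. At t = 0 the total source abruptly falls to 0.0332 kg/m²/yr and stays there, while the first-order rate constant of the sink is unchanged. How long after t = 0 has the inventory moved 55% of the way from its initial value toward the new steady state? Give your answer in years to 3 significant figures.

τ = M₀/F₀ = 4.02/0.0540 = 74.44 yr.
The remaining gap fraction is e^(−t/τ); 55% covered ⇒ e^(−t/τ) = 0.450.
t = −τ ln(0.450) = 74.44 × 0.7985 = 59.44 yr.

59.4 yr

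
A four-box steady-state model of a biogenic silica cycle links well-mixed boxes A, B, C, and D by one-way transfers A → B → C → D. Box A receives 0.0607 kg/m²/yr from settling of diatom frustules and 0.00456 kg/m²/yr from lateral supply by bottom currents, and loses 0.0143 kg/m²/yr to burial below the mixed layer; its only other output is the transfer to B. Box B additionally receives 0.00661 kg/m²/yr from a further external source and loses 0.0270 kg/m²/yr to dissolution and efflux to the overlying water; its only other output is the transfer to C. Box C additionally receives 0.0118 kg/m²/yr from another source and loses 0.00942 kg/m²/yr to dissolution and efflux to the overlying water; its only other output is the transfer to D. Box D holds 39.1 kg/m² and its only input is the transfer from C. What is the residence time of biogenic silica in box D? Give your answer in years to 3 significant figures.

Box A: F(A→B) = (0.0607 + 0.00456) − 0.0143 = 0.050960 kg/m²/yr.
Box B: F(B→C) = (0.050960 + 0.00661) − 0.0270 = 0.030570 kg/m²/yr.
Box C: F(C→D) = (0.030570 + 0.0118) − 0.00942 = 0.032950 kg/m²/yr.
Box D throughput = its input = 0.032950 kg/m²/yr; τ = 39.1 / 0.032950 = 1187 yr.

1190 yr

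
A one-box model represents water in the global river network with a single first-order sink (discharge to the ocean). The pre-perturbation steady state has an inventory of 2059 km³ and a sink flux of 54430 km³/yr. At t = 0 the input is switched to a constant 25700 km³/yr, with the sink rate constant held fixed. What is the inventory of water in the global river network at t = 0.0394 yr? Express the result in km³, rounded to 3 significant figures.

τ = M₀/F₀ = 2059/54430 = 0.03783 yr; rate constant k = 1/τ.
New steady state M_∞ = F₁/k = F₁·τ = 25700 × 0.03783 = 972.19 km³.
M(t) = M_∞ + (M₀ − M_∞)·e^(−t/τ); t/τ = 0.0394/0.03783 = 1.042, so e^(−t/τ) = 0.3529.
M(t) = 972.19 + 1087 × 0.3529 = 1355.7 km³.

1360 km³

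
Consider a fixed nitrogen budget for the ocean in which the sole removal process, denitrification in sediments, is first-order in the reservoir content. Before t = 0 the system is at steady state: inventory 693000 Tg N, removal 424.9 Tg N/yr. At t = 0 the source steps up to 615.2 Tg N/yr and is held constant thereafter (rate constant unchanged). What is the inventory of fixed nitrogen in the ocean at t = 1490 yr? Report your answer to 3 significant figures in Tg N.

The sink rate constant is k = F₀/M₀ = 424.9/693000 = 0.0006131 yr⁻¹.
Solving dM/dt = F₁ − kM with M(0) = M₀ gives M(t) = F₁/k + (M₀ − F₁/k)·e^(−kt).
F₁/k = 615.2/0.0006131 = 1.0034×10^6 Tg N; kt = 0.0006131 × 1490 = 0.9136, e^(−kt) = 0.4011.
M(1490) = 1.0034×10^6 + (693000 − 1.0034×10^6) × 0.4011 = 1.0034×10^6 − 124500 = 878890 Tg N.

879000 Tg N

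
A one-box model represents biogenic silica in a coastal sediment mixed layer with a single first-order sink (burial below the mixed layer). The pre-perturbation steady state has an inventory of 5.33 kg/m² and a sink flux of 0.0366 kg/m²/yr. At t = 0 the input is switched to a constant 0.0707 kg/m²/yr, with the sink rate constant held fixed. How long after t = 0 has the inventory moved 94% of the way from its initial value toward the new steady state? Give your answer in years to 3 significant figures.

410 yr

τ = M₀/F₀ = 5.33/0.0366 = 145.6 yr.
The remaining gap fraction is e^(−t/τ); 94% covered ⇒ e^(−t/τ) = 0.0600.
t = −τ ln(0.0600) = 145.6 × 2.813 = 409.7 yr.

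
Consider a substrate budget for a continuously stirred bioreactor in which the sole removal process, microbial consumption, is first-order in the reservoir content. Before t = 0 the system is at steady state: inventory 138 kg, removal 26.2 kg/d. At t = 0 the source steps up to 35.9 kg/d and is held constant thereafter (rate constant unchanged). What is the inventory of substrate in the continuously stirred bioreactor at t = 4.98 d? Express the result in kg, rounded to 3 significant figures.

The sink rate constant is k = F₀/M₀ = 26.2/138 = 0.1899 d⁻¹.
Solving dM/dt = F₁ − kM with M(0) = M₀ gives M(t) = F₁/k + (M₀ − F₁/k)·e^(−kt).
F₁/k = 35.9/0.1899 = 189.09 kg; kt = 0.1899 × 4.98 = 0.9455, e^(−kt) = 0.3885.
M(4.98) = 189.09 + (138 − 189.09) × 0.3885 = 189.09 − 19.85 = 169.24 kg.

169 kg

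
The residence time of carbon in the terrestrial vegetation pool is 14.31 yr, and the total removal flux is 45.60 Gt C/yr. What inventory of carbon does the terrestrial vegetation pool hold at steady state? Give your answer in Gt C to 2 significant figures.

τ = M/F ⇒ M = τ × F = 14.31 × 45.60 = 652.5 Gt C.

650 Gt C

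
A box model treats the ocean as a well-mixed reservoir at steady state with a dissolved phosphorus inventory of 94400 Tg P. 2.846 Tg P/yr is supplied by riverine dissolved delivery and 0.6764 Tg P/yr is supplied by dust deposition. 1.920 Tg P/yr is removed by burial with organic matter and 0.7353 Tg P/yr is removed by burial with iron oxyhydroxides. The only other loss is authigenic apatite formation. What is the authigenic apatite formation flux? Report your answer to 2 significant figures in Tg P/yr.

At steady state ΣF_in = ΣF_out.
ΣF_in = 2.846 + 0.6764 = 3.5224 Tg P/yr.
Authigenic apatite formation flux = ΣF_in − (1.920 + 0.7353) = 3.5224 − 2.655 = 0.8671 Tg P/yr.

0.87 Tg P/yr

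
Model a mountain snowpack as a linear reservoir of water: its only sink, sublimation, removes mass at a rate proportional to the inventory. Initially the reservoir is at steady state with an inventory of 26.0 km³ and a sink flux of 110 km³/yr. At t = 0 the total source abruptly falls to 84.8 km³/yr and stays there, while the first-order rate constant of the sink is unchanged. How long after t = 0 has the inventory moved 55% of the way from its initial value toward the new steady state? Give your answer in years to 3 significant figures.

τ = M₀/F₀ = 26.0/110 = 0.2364 yr.
The remaining gap fraction is e^(−t/τ); 55% covered ⇒ e^(−t/τ) = 0.450.
t = −τ ln(0.450) = 0.2364 × 0.7985 = 0.1887 yr.

0.189 yr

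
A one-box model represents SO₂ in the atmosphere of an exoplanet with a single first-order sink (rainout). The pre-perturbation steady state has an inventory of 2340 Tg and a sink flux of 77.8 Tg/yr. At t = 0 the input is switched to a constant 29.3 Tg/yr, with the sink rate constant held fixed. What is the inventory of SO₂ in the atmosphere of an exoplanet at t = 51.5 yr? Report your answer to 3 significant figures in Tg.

Residence time τ = M₀/F₀ = 30.08 yr. The eventual steady state is M_∞ = M₀·(F₁/F₀) = 2340 × 29.3/77.8 = 881.26 Tg.
The anomaly ΔM(t) = M(t) − M_∞ decays as ΔM₀·e^(−t/τ) with ΔM₀ = 2340 − 881.26 = 1459 Tg.
At t = 51.5 yr, e^(−t/τ) = e^(−1.712) = 0.1805, so ΔM = 263.2 Tg and M = 881.26 + 263.2 = 1144.5 Tg.

1140 Tg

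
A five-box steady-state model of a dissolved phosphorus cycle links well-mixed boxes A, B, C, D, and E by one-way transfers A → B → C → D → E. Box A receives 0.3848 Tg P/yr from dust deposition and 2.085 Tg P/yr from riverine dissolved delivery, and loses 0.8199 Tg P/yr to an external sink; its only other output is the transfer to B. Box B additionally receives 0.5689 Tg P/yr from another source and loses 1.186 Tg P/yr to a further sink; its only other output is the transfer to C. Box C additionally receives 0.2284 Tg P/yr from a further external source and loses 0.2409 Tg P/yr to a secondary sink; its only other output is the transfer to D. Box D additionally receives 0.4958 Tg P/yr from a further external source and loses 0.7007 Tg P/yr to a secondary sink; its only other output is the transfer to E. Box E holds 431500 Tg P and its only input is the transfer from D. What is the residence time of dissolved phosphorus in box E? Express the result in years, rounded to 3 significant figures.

529000 yr

Box A: F(A→B) = (0.3848 + 2.085) − 0.8199 = 1.6499 Tg P/yr.
Box B: F(B→C) = (1.6499 + 0.5689) − 1.186 = 1.0328 Tg P/yr.
Box C: F(C→D) = (1.0328 + 0.2284) − 0.2409 = 1.0203 Tg P/yr.
Box D: F(D→E) = (1.0203 + 0.4958) − 0.7007 = 0.81540 Tg P/yr.
Box E throughput = its input = 0.81540 Tg P/yr; τ = 431500 / 0.81540 = 529200 yr.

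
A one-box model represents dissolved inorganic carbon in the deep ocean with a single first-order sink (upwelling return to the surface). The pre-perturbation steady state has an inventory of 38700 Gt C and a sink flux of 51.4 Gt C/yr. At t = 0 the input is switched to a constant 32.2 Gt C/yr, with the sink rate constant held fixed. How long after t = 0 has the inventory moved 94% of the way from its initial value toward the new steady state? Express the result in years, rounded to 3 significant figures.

τ = M₀/F₀ = 38700/51.4 = 752.9 yr.
The remaining gap fraction is e^(−t/τ); 94% covered ⇒ e^(−t/τ) = 0.0600.
t = −τ ln(0.0600) = 752.9 × 2.813 = 2118 yr.

2120 yr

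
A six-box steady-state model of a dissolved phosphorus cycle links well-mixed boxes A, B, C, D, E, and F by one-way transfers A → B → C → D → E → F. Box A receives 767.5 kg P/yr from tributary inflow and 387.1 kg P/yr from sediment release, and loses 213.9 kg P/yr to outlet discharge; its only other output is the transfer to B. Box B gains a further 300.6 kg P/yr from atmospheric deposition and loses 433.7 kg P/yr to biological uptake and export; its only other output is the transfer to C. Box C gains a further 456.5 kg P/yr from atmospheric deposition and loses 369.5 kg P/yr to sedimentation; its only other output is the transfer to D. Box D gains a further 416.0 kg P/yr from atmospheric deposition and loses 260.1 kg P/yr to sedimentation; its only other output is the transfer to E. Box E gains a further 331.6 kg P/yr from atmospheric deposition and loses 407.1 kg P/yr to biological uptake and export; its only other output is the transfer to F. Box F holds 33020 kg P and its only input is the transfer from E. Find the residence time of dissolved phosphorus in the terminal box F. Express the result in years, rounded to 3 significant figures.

33.9 yr

Box A: F(A→B) = (767.5 + 387.1) − 213.9 = 940.70 kg P/yr.
Box B: F(B→C) = (940.70 + 300.6) − 433.7 = 807.60 kg P/yr.
Box C: F(C→D) = (807.60 + 456.5) − 369.5 = 894.60 kg P/yr.
Box D: F(D→E) = (894.60 + 416.0) − 260.1 = 1050.5 kg P/yr.
Box E: F(E→F) = (1050.5 + 331.6) − 407.1 = 975.00 kg P/yr.
Box F throughput = its input = 975.00 kg P/yr; τ = 33020 / 975.00 = 33.87 yr.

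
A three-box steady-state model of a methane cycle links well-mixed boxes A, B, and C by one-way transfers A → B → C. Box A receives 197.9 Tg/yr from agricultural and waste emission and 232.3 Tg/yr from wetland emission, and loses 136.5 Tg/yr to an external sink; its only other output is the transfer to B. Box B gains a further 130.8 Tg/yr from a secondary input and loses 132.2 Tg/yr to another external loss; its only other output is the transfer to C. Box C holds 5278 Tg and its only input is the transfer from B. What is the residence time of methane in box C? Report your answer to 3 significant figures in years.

Box A: F(A→B) = (197.9 + 232.3) − 136.5 = 293.70 Tg/yr.
Box B: F(B→C) = (293.70 + 130.8) − 132.2 = 292.30 Tg/yr.
Box C throughput = its input = 292.30 Tg/yr; τ = 5278 / 292.30 = 18.06 yr.

18.1 yr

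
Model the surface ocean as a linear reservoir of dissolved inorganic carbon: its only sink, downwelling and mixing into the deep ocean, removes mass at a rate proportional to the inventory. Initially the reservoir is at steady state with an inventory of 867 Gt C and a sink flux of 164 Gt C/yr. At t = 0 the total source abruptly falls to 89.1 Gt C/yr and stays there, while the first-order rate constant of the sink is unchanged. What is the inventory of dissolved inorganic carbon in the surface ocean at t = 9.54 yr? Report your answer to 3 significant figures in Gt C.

Residence time τ = M₀/F₀ = 5.287 yr. The eventual steady state is M_∞ = M₀·(F₁/F₀) = 867 × 89.1/164 = 471.03 Gt C.
The anomaly ΔM(t) = M(t) − M_∞ decays as ΔM₀·e^(−t/τ) with ΔM₀ = 867 − 471.03 = 396.0 Gt C.
At t = 9.54 yr, e^(−t/τ) = e^(−1.805) = 0.1645, so ΔM = 65.15 Gt C and M = 471.03 + 65.15 = 536.19 Gt C.

536 Gt C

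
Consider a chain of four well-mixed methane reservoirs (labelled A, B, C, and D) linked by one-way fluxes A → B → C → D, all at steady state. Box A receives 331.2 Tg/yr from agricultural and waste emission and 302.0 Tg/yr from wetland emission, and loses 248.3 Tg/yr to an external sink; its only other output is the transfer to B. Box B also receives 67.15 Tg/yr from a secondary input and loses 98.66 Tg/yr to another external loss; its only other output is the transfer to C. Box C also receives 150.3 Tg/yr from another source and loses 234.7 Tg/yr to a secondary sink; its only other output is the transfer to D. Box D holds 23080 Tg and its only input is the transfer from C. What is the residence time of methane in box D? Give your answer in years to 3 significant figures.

85.8 yr

Box A: F(A→B) = (331.2 + 302.0) − 248.3 = 384.90 Tg/yr.
Box B: F(B→C) = (384.90 + 67.15) − 98.66 = 353.39 Tg/yr.
Box C: F(C→D) = (353.39 + 150.3) − 234.7 = 268.99 Tg/yr.
Box D throughput = its input = 268.99 Tg/yr; τ = 23080 / 268.99 = 85.80 yr.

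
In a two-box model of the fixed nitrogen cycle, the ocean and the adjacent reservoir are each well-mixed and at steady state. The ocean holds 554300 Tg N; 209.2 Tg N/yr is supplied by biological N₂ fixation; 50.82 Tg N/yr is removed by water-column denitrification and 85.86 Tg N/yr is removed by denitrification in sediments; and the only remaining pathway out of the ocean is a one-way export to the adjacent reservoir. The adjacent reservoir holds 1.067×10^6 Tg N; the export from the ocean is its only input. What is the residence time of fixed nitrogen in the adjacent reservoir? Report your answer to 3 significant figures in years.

Balance the ocean: ΣF_in = 209.20 Tg N/yr.
Export to the adjacent reservoir = ΣF_in − (50.82 + 85.86) = 72.520 Tg N/yr.
At steady state the output of the adjacent reservoir equals its input, 72.520 Tg N/yr.
τ = M / F = 1.067×10^6 / 72.520 = 14710 yr.

14700 yr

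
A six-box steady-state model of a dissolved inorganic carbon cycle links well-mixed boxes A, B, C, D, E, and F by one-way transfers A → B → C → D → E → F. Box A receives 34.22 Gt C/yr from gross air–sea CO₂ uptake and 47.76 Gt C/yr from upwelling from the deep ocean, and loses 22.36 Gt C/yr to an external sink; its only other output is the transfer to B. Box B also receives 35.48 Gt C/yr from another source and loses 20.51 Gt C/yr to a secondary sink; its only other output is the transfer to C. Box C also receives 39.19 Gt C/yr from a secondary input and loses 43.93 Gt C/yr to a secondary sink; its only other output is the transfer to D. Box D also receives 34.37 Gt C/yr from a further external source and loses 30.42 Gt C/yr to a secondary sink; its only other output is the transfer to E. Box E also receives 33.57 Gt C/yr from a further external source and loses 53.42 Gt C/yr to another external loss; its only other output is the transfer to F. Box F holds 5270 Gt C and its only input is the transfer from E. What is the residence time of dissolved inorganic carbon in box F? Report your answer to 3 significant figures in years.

Box A: F(A→B) = (34.22 + 47.76) − 22.36 = 59.620 Gt C/yr.
Box B: F(B→C) = (59.620 + 35.48) − 20.51 = 74.590 Gt C/yr.
Box C: F(C→D) = (74.590 + 39.19) − 43.93 = 69.850 Gt C/yr.
Box D: F(D→E) = (69.850 + 34.37) − 30.42 = 73.800 Gt C/yr.
Box E: F(E→F) = (73.800 + 33.57) − 53.42 = 53.950 Gt C/yr.
Box F throughput = its input = 53.950 Gt C/yr; τ = 5270 / 53.950 = 97.68 yr.

97.7 yr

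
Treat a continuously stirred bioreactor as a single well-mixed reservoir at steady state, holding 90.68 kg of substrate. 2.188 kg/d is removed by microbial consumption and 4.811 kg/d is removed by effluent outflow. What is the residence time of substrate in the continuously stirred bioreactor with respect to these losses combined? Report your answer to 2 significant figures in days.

Total removal = 2.188 + 4.811 = 6.9990 kg/d.
τ = M / ΣF_out = 90.68 / 6.9990 = 12.96 d.

13 d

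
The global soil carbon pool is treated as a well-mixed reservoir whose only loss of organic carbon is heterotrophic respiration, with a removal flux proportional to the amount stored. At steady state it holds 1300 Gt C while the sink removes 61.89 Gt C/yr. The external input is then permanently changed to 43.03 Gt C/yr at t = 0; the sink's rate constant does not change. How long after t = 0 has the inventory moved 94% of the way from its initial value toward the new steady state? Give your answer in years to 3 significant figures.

59.1 yr

τ = M₀/F₀ = 1300/61.89 = 21.01 yr.
The remaining gap fraction is e^(−t/τ); 94% covered ⇒ e^(−t/τ) = 0.0600.
t = −τ ln(0.0600) = 21.01 × 2.813 = 59.10 yr.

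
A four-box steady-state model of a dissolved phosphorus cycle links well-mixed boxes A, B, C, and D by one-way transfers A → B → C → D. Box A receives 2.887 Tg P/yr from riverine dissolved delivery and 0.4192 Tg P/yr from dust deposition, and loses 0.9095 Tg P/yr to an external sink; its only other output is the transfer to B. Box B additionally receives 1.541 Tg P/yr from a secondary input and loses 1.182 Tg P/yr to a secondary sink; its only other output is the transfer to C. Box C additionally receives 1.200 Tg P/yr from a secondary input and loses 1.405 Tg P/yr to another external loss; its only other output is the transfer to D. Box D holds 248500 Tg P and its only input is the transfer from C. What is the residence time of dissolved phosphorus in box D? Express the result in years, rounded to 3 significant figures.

97400 yr

Box A: F(A→B) = (2.887 + 0.4192) − 0.9095 = 2.3967 Tg P/yr.
Box B: F(B→C) = (2.3967 + 1.541) − 1.182 = 2.7557 Tg P/yr.
Box C: F(C→D) = (2.7557 + 1.200) − 1.405 = 2.5507 Tg P/yr.
Box D throughput = its input = 2.5507 Tg P/yr; τ = 248500 / 2.5507 = 97420 yr.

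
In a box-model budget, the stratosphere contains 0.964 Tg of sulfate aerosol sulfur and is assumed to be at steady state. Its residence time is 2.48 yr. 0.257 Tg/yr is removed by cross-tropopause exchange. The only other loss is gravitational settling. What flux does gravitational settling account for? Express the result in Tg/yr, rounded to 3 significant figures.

0.132 Tg/yr

Total removal F = M/τ = 0.964 / 2.48 = 0.3887 Tg/yr.
Gravitational settling = F − (0.257) = 0.3887 − 0.2570 = 0.1317 Tg/yr.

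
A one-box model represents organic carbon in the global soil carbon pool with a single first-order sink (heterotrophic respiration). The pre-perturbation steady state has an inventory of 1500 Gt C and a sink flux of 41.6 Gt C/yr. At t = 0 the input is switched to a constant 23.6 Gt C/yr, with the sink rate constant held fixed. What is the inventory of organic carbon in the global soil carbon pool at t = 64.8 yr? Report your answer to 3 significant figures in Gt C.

The sink rate constant is k = F₀/M₀ = 41.6/1500 = 0.02773 yr⁻¹.
Solving dM/dt = F₁ − kM with M(0) = M₀ gives M(t) = F₁/k + (M₀ − F₁/k)·e^(−kt).
F₁/k = 23.6/0.02773 = 850.96 Gt C; kt = 0.02773 × 64.8 = 1.797, e^(−kt) = 0.1658.
M(64.8) = 850.96 + (1500 − 850.96) × 0.1658 = 850.96 + 107.6 = 958.56 Gt C.

959 Gt C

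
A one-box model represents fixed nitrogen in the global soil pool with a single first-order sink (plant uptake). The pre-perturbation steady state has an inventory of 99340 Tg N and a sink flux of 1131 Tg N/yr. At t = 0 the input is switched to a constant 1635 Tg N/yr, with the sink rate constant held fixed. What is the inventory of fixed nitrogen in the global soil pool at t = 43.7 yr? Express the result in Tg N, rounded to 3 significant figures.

τ = M₀/F₀ = 99340/1131 = 87.83 yr; rate constant k = 1/τ.
New steady state M_∞ = F₁/k = F₁·τ = 1635 × 87.83 = 143610 Tg N.
M(t) = M_∞ + (M₀ − M_∞)·e^(−t/τ); t/τ = 43.7/87.83 = 0.4975, so e^(−t/τ) = 0.6080.
M(t) = 143610 − 44270 × 0.6080 = 116690 Tg N.

117000 Tg N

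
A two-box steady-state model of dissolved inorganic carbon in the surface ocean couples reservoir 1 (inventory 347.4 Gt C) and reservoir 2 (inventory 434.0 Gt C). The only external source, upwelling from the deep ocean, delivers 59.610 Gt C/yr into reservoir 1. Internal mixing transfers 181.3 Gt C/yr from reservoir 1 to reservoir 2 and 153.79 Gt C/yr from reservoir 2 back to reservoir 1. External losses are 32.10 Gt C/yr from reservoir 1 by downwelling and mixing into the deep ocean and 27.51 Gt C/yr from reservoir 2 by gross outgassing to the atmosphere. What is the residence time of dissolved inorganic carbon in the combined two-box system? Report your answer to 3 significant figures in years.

13.1 yr

Treat the two boxes together as one reservoir: the mixing fluxes between them are internal recycling, so τ = ΣM / Σ(external losses).
M_total = 347.4 + 434.0 = 781.40 Gt C.
ΣF_external_out = 32.10 + 27.51 = 59.610 Gt C/yr.
τ = M_total / ΣF_ext = 781.40 / 59.610 = 13.11 yr.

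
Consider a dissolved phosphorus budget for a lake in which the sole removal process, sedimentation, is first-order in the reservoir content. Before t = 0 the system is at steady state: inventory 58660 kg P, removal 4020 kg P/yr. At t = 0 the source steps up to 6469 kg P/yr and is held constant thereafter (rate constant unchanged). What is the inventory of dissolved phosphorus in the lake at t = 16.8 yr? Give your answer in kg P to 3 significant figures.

The sink rate constant is k = F₀/M₀ = 4020/58660 = 0.06853 yr⁻¹.
Solving dM/dt = F₁ − kM with M(0) = M₀ gives M(t) = F₁/k + (M₀ − F₁/k)·e^(−kt).
F₁/k = 6469/0.06853 = 94396 kg P; kt = 0.06853 × 16.8 = 1.151, e^(−kt) = 0.3162.
M(16.8) = 94396 + (58660 − 94396) × 0.3162 = 94396 − 11300 = 83095 kg P.

83100 kg P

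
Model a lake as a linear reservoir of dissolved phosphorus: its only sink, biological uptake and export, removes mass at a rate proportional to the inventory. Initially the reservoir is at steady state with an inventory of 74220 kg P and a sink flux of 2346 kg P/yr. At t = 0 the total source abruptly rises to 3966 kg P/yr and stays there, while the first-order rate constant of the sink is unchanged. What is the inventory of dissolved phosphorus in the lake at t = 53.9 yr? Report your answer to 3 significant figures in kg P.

Residence time τ = M₀/F₀ = 31.64 yr. The eventual steady state is M_∞ = M₀·(F₁/F₀) = 74220 × 3966/2346 = 125470 kg P.
The anomaly ΔM(t) = M(t) − M_∞ decays as ΔM₀·e^(−t/τ) with ΔM₀ = 74220 − 125470 = −51250 kg P.
At t = 53.9 yr, e^(−t/τ) = e^(−1.704) = 0.1820, so ΔM = −9328 kg P and M = 125470 − 9328 = 116140 kg P.

116000 kg P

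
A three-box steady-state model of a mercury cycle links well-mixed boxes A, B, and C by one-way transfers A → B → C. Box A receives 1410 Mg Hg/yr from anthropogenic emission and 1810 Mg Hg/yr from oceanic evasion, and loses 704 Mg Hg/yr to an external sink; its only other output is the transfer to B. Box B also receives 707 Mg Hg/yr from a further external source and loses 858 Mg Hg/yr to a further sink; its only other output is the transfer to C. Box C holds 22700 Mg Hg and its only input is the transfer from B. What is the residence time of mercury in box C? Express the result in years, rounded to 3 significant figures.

9.60 yr

Box A: F(A→B) = (1410 + 1810) − 704 = 2516.0 Mg Hg/yr.
Box B: F(B→C) = (2516.0 + 707) − 858 = 2365.0 Mg Hg/yr.
Box C throughput = its input = 2365.0 Mg Hg/yr; τ = 22700 / 2365.0 = 9.598 yr.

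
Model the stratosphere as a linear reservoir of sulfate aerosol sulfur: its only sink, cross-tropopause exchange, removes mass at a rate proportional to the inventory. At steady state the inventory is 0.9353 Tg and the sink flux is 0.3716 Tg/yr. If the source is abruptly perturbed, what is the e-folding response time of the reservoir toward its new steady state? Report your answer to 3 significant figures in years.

2.52 yr

For a linear reservoir the response time equals the residence time τ = M/F.
τ = 0.9353 / 0.3716 = 2.517 yr.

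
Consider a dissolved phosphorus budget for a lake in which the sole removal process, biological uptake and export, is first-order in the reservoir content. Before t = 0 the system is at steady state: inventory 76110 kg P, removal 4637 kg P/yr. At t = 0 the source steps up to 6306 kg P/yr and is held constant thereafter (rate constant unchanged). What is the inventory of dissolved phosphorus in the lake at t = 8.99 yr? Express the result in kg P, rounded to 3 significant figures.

87700 kg P

The sink rate constant is k = F₀/M₀ = 4637/76110 = 0.06092 yr⁻¹.
Solving dM/dt = F₁ − kM with M(0) = M₀ gives M(t) = F₁/k + (M₀ − F₁/k)·e^(−kt).
F₁/k = 6306/0.06092 = 103500 kg P; kt = 0.06092 × 8.99 = 0.5477, e^(−kt) = 0.5783.
M(8.99) = 103500 + (76110 − 103500) × 0.5783 = 103500 − 15840 = 87663 kg P.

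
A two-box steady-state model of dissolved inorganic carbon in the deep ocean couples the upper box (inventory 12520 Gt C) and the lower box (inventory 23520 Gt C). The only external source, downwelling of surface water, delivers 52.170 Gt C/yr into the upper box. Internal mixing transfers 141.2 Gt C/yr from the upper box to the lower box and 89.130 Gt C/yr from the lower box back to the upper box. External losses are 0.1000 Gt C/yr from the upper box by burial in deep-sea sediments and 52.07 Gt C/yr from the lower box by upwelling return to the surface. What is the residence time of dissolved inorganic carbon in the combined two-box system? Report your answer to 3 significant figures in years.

For the system as a whole, the A↔B exchange is internal and contributes nothing to the throughput; only the external sinks remove mass.
M_total = 12520 + 23520 = 36040 Gt C.
ΣF_external_out = 0.1000 + 52.07 = 52.170 Gt C/yr.
τ = M_total / ΣF_ext = 36040 / 52.170 = 690.8 yr.

691 yr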